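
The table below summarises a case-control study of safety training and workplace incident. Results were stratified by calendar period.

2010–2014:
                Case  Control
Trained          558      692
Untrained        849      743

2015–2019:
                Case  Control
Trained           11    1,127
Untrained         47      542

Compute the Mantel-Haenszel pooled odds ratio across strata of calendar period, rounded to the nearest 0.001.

0.629

OR_MH = Σ(aᵢdᵢ/nᵢ) / Σ(bᵢcᵢ/nᵢ), where nᵢ is the stratum total.
Stratum 1 (2010–2014): n = 2842; a·d/n = 558·743/2842 = 145.8811; b·c/n = 692·849/2842 = 206.7234
Stratum 2 (2015–2019): n = 1727; a·d/n = 11·542/1727 = 3.4522; b·c/n = 1127·47/1727 = 30.6711
OR_MH = (145.8811 + 3.4522) / (206.7234 + 30.6711) = 149.3333 / 237.3945 = 0.62905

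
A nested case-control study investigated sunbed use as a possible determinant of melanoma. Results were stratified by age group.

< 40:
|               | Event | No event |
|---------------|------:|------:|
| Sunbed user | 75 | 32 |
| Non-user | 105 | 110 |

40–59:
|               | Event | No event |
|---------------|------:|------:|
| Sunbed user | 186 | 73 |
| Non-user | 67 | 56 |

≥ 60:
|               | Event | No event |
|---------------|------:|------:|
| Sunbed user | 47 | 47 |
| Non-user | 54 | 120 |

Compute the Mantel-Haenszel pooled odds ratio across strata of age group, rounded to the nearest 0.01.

OR_MH = Σ(aᵢdᵢ/nᵢ) / Σ(bᵢcᵢ/nᵢ), where nᵢ is the stratum total.
Stratum 1 (< 40): n = 322; a·d/n = 75·110/322 = 25.6211; b·c/n = 32·105/322 = 10.4348
Stratum 2 (40–59): n = 382; a·d/n = 186·56/382 = 27.2670; b·c/n = 73·67/382 = 12.8037
Stratum 3 (≥ 60): n = 268; a·d/n = 47·120/268 = 21.0448; b·c/n = 47·54/268 = 9.4701
OR_MH = (25.6211 + 27.2670 + 21.0448) / (10.4348 + 12.8037 + 9.4701) = 73.9329 / 32.7086 = 2.26035

2.26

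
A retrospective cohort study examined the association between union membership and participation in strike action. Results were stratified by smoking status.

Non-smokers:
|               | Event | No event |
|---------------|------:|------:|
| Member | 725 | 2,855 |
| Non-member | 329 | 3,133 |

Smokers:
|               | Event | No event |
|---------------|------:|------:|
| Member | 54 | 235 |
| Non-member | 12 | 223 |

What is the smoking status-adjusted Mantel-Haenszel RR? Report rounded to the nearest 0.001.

RR_MH = Σ(aᵢ·n₀ᵢ/nᵢ) / Σ(cᵢ·n₁ᵢ/nᵢ), with n₁ᵢ = aᵢ+bᵢ (exposed), n₀ᵢ = cᵢ+dᵢ (unexposed), nᵢ = n₁ᵢ+n₀ᵢ.
Stratum 1 (Non-smokers): n₁ = 3580, n₀ = 3462, n = 7042; a·n₀/n = 725·3462/7042 = 356.4257; c·n₁/n = 329·3580/7042 = 167.2565
Stratum 2 (Smokers): n₁ = 289, n₀ = 235, n = 524; a·n₀/n = 54·235/524 = 24.2176; c·n₁/n = 12·289/524 = 6.6183
RR_MH = (356.4257 + 24.2176) / (167.2565 + 6.6183) = 380.6433 / 173.8748 = 2.18918

2.189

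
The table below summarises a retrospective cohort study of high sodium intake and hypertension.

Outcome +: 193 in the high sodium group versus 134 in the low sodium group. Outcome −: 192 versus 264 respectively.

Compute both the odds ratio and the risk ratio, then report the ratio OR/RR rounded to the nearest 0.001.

1.330

From the description: a = 193, b = 192, c = 134, d = 264.
OR = (193·264)/(192·134) = 50952/25728 = 1.98041
Risk in exposed = 193/385 = 0.50130; risk in unexposed = 134/398 = 0.33668; RR = 1.48893
OR/RR = 1.98041 / 1.48893 = 1.33009
The outcome is not rare, so the OR lies further from 1 than the RR.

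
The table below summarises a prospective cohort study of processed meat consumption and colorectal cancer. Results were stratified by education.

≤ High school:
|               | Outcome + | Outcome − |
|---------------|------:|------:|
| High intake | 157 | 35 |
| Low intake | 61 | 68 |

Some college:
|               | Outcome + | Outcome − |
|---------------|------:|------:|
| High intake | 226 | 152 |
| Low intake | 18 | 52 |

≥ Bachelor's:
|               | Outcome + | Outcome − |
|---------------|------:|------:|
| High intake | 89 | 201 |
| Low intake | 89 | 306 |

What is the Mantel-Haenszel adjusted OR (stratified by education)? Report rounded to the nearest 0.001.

2.553

OR_MH = Σ(aᵢdᵢ/nᵢ) / Σ(bᵢcᵢ/nᵢ), where nᵢ is the stratum total.
Stratum 1 (≤ High school): n = 321; a·d/n = 157·68/321 = 33.2586; b·c/n = 35·61/321 = 6.6511
Stratum 2 (Some college): n = 448; a·d/n = 226·52/448 = 26.2321; b·c/n = 152·18/448 = 6.1071
Stratum 3 (≥ Bachelor's): n = 685; a·d/n = 89·306/685 = 39.7577; b·c/n = 201·89/685 = 26.1153
OR_MH = (33.2586 + 26.2321 + 39.7577) / (6.6511 + 6.1071 + 26.1153) = 99.2484 / 38.8736 = 2.55311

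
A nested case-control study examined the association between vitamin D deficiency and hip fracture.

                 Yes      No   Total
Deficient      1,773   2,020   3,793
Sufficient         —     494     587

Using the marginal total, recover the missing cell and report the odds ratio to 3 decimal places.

The missing cell is in the unexposed row: 587 − 494 = 93.
So a = 1773, b = 2020, c = 93, d = 494.
OR = (a·d)/(b·c) = (1773 × 494) / (2020 × 93) = 875862 / 187860 = 4.66231

4.662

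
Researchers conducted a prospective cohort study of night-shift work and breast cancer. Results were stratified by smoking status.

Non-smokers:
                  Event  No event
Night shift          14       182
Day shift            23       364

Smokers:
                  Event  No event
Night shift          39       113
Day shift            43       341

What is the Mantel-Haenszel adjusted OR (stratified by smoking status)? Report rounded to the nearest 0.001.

OR_MH = Σ(aᵢdᵢ/nᵢ) / Σ(bᵢcᵢ/nᵢ), where nᵢ is the stratum total.
Stratum 1 (Non-smokers): n = 583; a·d/n = 14·364/583 = 8.7410; b·c/n = 182·23/583 = 7.1801
Stratum 2 (Smokers): n = 536; a·d/n = 39·341/536 = 24.8116; b·c/n = 113·43/536 = 9.0653
OR_MH = (8.7410 + 24.8116) / (7.1801 + 9.0653) = 33.5526 / 16.2454 = 2.06536

2.065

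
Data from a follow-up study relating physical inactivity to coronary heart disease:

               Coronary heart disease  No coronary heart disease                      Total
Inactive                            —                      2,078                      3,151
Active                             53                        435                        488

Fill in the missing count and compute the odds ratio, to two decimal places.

4.24

The missing cell is in the exposed row: 3151 − 2078 = 1073.
So a = 1073, b = 2078, c = 53, d = 435.
OR = (a·d)/(b·c) = (1073 × 435) / (2078 × 53) = 466755 / 110134 = 4.23806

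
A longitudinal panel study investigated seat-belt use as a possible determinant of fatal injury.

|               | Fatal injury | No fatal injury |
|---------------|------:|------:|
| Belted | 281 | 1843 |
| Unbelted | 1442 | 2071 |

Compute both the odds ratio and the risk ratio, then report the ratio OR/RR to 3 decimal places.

0.679

Cells: a = 281, b = 1843, c = 1442, d = 2071.
OR = (281·2071)/(1843·1442) = 581951/2657606 = 0.21898
Risk in exposed = 281/2124 = 0.13230; risk in unexposed = 1442/3513 = 0.41048; RR = 0.32230
OR/RR = 0.21898 / 0.32230 = 0.67941
The outcome is not rare, so the OR lies further from 1 than the RR.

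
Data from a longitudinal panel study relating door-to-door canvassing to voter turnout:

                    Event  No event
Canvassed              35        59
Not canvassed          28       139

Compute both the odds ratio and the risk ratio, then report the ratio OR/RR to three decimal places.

Cells: a = 35, b = 59, c = 28, d = 139.
OR = (35·139)/(59·28) = 4865/1652 = 2.94492
Risk in exposed = 35/94 = 0.37234; risk in unexposed = 28/167 = 0.16766; RR = 2.22074
OR/RR = 2.94492 / 2.22074 = 1.32609
The outcome is not rare, so the OR lies further from 1 than the RR.

1.326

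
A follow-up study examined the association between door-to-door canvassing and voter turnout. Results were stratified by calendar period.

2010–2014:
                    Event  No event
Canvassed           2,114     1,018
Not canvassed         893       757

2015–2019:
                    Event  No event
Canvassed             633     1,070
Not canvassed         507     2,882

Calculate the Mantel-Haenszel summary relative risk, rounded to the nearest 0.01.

RR_MH = Σ(aᵢ·n₀ᵢ/nᵢ) / Σ(cᵢ·n₁ᵢ/nᵢ), with n₁ᵢ = aᵢ+bᵢ (exposed), n₀ᵢ = cᵢ+dᵢ (unexposed), nᵢ = n₁ᵢ+n₀ᵢ.
Stratum 1 (2010–2014): n₁ = 3132, n₀ = 1650, n = 4782; a·n₀/n = 2114·1650/4782 = 729.4228; c·n₁/n = 893·3132/4782 = 584.8758
Stratum 2 (2015–2019): n₁ = 1703, n₀ = 3389, n = 5092; a·n₀/n = 633·3389/5092 = 421.2956; c·n₁/n = 507·1703/5092 = 169.5642
RR_MH = (729.4228 + 421.2956) / (584.8758 + 169.5642) = 1150.7184 / 754.4400 = 1.52526

1.53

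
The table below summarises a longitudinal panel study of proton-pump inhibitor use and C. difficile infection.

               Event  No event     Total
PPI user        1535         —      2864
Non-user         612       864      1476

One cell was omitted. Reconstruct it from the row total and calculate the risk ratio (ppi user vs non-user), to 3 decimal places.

The missing cell is in the exposed row: 2864 − 1535 = 1329.
So a = 1535, b = 1329, c = 612, d = 864.
RR = [a/(a+b)] / [c/(c+d)] = (1535/2864) / (612/1476) = 0.53596/0.41463 = 1.29262

1.293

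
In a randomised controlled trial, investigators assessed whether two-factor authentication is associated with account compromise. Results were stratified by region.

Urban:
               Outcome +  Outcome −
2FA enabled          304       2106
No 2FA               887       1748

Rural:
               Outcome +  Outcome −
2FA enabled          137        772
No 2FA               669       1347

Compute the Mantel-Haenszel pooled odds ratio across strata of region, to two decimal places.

0.31

OR_MH = Σ(aᵢdᵢ/nᵢ) / Σ(bᵢcᵢ/nᵢ), where nᵢ is the stratum total.
Stratum 1 (Urban): n = 5045; a·d/n = 304·1748/5045 = 105.3304; b·c/n = 2106·887/5045 = 370.2720
Stratum 2 (Rural): n = 2925; a·d/n = 137·1347/2925 = 63.0903; b·c/n = 772·669/2925 = 176.5703
OR_MH = (105.3304 + 63.0903) / (370.2720 + 176.5703) = 168.4207 / 546.8422 = 0.30799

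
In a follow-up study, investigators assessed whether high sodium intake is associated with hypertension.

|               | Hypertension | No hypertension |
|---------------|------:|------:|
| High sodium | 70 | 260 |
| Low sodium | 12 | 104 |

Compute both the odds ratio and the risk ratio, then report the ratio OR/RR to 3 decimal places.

1.138

Cells: a = 70, b = 260, c = 12, d = 104.
OR = (70·104)/(260·12) = 7280/3120 = 2.33333
Risk in exposed = 70/330 = 0.21212; risk in unexposed = 12/116 = 0.10345; RR = 2.05051
OR/RR = 2.33333 / 2.05051 = 1.13793
The outcome is not rare, so the OR lies further from 1 than the RR.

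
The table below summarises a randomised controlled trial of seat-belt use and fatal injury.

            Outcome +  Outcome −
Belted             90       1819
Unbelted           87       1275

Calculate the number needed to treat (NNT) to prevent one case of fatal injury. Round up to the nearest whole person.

Risk in treated group = 90/1909 = 0.04715; risk in control = 87/1362 = 0.06388.
Absolute risk reduction = 0.06388 − 0.04715 = 0.01673
NNT = 1 / ARR = 1 / 0.01673 = 59.767 → round up → 60

60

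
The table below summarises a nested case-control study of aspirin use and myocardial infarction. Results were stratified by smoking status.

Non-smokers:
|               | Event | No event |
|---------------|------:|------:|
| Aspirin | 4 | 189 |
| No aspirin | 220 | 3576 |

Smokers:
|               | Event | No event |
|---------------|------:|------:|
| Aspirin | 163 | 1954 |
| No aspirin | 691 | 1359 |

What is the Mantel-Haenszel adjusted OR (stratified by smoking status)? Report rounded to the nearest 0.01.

OR_MH = Σ(aᵢdᵢ/nᵢ) / Σ(bᵢcᵢ/nᵢ), where nᵢ is the stratum total.
Stratum 1 (Non-smokers): n = 3989; a·d/n = 4·3576/3989 = 3.5859; b·c/n = 189·220/3989 = 10.4237
Stratum 2 (Smokers): n = 4167; a·d/n = 163·1359/4167 = 53.1598; b·c/n = 1954·691/4167 = 324.0254
OR_MH = (3.5859 + 53.1598) / (10.4237 + 324.0254) = 56.7457 / 334.4491 = 0.16967

0.17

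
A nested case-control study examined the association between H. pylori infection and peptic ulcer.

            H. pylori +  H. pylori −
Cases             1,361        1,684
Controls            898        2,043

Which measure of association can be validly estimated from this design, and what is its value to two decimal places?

1.84

Reading the table with exposure as columns: a = 1361 (H. pylori +, case), b = 898 (H. pylori +, non-case), c = 1684 (H. pylori −, case), d = 2043.
This is a nested case-control study: participants were sampled on outcome status, so risks in the source population cannot be estimated directly — relative risk is not valid here. The odds ratio is the appropriate measure.
OR = (a·d)/(b·c) = (1361 × 2043) / (898 × 1684) = 2780523 / 1512232 = 1.83869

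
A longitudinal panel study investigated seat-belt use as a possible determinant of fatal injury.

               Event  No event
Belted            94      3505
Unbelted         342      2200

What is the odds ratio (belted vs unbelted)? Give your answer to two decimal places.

Cells: a = 94, b = 3505, c = 342, d = 2200.
OR = (a·d)/(b·c) = (94 × 2200) / (3505 × 342) = 206800 / 1198710 = 0.17252
Exposure is associated with lower odds of fatal injury (OR = 0.17 < 1).

0.17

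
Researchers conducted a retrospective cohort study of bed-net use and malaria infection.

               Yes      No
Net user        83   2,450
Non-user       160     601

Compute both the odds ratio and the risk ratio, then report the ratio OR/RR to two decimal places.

0.82

Cells: a = 83, b = 2450, c = 160, d = 601.
OR = (83·601)/(2450·160) = 49883/392000 = 0.12725
Risk in exposed = 83/2533 = 0.03277; risk in unexposed = 160/761 = 0.21025; RR = 0.15585
OR/RR = 0.12725 / 0.15585 = 0.81651
The outcome is not rare, so the OR lies further from 1 than the RR.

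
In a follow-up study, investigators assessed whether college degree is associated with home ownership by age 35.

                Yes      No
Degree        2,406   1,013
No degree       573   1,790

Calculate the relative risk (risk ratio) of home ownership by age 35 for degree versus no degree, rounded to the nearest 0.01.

2.90

Cells: a = 2406, b = 1013, c = 573, d = 1790.
Risk in exposed = 2406/3419 = 0.70371; risk in unexposed = 573/2363 = 0.24249.
RR = 0.70371 / 0.24249 = 2.90205
The risk among the exposed is 2.90 times that among the unexposed.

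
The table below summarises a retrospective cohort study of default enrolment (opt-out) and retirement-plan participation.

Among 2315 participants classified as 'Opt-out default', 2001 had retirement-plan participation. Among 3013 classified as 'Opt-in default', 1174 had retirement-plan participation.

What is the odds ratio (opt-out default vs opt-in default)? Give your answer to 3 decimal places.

From the description: a = 2001, b = 314, c = 1174, d = 1839.
OR = (a·d)/(b·c) = (2001 × 1839) / (314 × 1174) = 3679839 / 368636 = 9.98231
The odds of retirement-plan participation are about 9.98 times as high in the opt-out default group.

9.982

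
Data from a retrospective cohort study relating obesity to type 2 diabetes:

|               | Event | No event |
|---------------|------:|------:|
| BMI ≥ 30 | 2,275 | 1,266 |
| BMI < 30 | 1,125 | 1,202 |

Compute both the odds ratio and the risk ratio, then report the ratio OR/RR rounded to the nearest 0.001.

1.445

Cells: a = 2275, b = 1266, c = 1125, d = 1202.
OR = (2275·1202)/(1266·1125) = 2734550/1424250 = 1.91999
Risk in exposed = 2275/3541 = 0.64247; risk in unexposed = 1125/2327 = 0.48346; RR = 1.32892
OR/RR = 1.91999 / 1.32892 = 1.44478
The outcome is not rare, so the OR lies further from 1 than the RR.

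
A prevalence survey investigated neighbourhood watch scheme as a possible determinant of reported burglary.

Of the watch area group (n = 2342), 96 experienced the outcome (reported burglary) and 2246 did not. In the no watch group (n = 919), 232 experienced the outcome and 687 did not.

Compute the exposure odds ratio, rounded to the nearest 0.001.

0.127

From the description: a = 96, b = 2246, c = 232, d = 687.
OR = (a·d)/(b·c) = (96 × 687) / (2246 × 232) = 65952 / 521072 = 0.12657
Exposure is associated with lower odds of reported burglary (OR = 0.13 < 1).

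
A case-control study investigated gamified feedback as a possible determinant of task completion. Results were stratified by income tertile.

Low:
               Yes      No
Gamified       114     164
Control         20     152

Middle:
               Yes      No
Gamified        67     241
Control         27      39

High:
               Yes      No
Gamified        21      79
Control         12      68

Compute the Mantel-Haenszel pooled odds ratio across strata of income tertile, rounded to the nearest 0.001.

OR_MH = Σ(aᵢdᵢ/nᵢ) / Σ(bᵢcᵢ/nᵢ), where nᵢ is the stratum total.
Stratum 1 (Low): n = 450; a·d/n = 114·152/450 = 38.5067; b·c/n = 164·20/450 = 7.2889
Stratum 2 (Middle): n = 374; a·d/n = 67·39/374 = 6.9866; b·c/n = 241·27/374 = 17.3984
Stratum 3 (High): n = 180; a·d/n = 21·68/180 = 7.9333; b·c/n = 79·12/180 = 5.2667
OR_MH = (38.5067 + 6.9866 + 7.9333) / (7.2889 + 17.3984 + 5.2667) = 53.4266 / 29.9540 = 1.78363

1.784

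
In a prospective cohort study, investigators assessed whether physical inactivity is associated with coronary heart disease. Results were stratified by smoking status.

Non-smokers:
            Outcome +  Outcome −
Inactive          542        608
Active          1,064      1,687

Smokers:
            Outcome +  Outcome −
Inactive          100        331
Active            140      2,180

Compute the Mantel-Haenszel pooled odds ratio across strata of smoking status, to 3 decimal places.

OR_MH = Σ(aᵢdᵢ/nᵢ) / Σ(bᵢcᵢ/nᵢ), where nᵢ is the stratum total.
Stratum 1 (Non-smokers): n = 3901; a·d/n = 542·1687/3901 = 234.3896; b·c/n = 608·1064/3901 = 165.8324
Stratum 2 (Smokers): n = 2751; a·d/n = 100·2180/2751 = 79.2439; b·c/n = 331·140/2751 = 16.8448
OR_MH = (234.3896 + 79.2439) / (165.8324 + 16.8448) = 313.6336 / 182.6771 = 1.71687

1.717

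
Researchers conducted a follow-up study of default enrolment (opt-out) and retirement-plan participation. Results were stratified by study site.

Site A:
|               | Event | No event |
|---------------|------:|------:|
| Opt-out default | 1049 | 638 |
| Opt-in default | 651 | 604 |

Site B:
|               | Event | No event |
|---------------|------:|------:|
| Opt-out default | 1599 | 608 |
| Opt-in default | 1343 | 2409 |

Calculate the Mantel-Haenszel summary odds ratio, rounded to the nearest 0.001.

3.098

OR_MH = Σ(aᵢdᵢ/nᵢ) / Σ(bᵢcᵢ/nᵢ), where nᵢ is the stratum total.
Stratum 1 (Site A): n = 2942; a·d/n = 1049·604/2942 = 215.3623; b·c/n = 638·651/2942 = 141.1754
Stratum 2 (Site B): n = 5959; a·d/n = 1599·2409/5959 = 646.4157; b·c/n = 608·1343/5959 = 137.0270
OR_MH = (215.3623 + 646.4157) / (141.1754 + 137.0270) = 861.7780 / 278.2024 = 3.09767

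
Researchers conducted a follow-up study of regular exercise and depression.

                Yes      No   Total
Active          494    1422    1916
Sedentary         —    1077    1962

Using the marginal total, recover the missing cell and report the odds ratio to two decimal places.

0.42

The missing cell is in the unexposed row: 1962 − 1077 = 885.
So a = 494, b = 1422, c = 885, d = 1077.
OR = (a·d)/(b·c) = (494 × 1077) / (1422 × 885) = 532038 / 1258470 = 0.42277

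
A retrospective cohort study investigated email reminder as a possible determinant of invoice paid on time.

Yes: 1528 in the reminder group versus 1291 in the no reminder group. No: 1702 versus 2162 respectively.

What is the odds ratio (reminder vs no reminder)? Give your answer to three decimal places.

1.503

From the description: a = 1528, b = 1702, c = 1291, d = 2162.
OR = (a·d)/(b·c) = (1528 × 2162) / (1702 × 1291) = 3303536 / 2197282 = 1.50346
The odds of invoice paid on time are about 1.50 times as high in the reminder group.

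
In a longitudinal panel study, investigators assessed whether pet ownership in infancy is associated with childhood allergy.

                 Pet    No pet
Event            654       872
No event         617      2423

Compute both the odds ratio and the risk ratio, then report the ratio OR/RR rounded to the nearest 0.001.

1.515

Reading the table with exposure as columns: a = 654 (Pet, case), b = 617 (Pet, non-case), c = 872 (No pet, case), d = 2423.
OR = (654·2423)/(617·872) = 1584642/538024 = 2.94530
Risk in exposed = 654/1271 = 0.51456; risk in unexposed = 872/3295 = 0.26464; RR = 1.94434
OR/RR = 2.94530 / 1.94434 = 1.51481
The outcome is not rare, so the OR lies further from 1 than the RR.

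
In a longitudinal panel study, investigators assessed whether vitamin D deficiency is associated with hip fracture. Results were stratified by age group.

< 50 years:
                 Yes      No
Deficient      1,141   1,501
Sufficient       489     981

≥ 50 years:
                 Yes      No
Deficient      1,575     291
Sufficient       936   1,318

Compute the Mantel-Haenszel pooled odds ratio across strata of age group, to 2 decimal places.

OR_MH = Σ(aᵢdᵢ/nᵢ) / Σ(bᵢcᵢ/nᵢ), where nᵢ is the stratum total.
Stratum 1 (< 50 years): n = 4112; a·d/n = 1141·981/4112 = 272.2084; b·c/n = 1501·489/4112 = 178.4993
Stratum 2 (≥ 50 years): n = 4120; a·d/n = 1575·1318/4120 = 503.8471; b·c/n = 291·936/4120 = 66.1107
OR_MH = (272.2084 + 503.8471) / (178.4993 + 66.1107) = 776.0555 / 244.6100 = 3.17262

3.17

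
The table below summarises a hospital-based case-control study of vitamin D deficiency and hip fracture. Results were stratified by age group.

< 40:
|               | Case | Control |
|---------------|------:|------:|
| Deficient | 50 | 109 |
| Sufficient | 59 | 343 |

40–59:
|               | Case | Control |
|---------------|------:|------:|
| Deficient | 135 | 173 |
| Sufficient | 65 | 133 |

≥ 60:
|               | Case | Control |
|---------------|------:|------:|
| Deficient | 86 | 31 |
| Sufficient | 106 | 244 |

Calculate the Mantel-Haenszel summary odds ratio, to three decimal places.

2.725

OR_MH = Σ(aᵢdᵢ/nᵢ) / Σ(bᵢcᵢ/nᵢ), where nᵢ is the stratum total.
Stratum 1 (< 40): n = 561; a·d/n = 50·343/561 = 30.5704; b·c/n = 109·59/561 = 11.4635
Stratum 2 (40–59): n = 506; a·d/n = 135·133/506 = 35.4842; b·c/n = 173·65/506 = 22.2233
Stratum 3 (≥ 60): n = 467; a·d/n = 86·244/467 = 44.9336; b·c/n = 31·106/467 = 7.0364
OR_MH = (30.5704 + 35.4842 + 44.9336) / (11.4635 + 22.2233 + 7.0364) = 110.9882 / 40.7232 = 2.72543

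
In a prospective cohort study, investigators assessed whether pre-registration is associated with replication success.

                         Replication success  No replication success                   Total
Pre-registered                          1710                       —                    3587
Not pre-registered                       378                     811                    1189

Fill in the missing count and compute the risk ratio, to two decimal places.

The missing cell is in the exposed row: 3587 − 1710 = 1877.
So a = 1710, b = 1877, c = 378, d = 811.
RR = [a/(a+b)] / [c/(c+d)] = (1710/3587) / (378/1189) = 0.47672/0.31791 = 1.49953

1.50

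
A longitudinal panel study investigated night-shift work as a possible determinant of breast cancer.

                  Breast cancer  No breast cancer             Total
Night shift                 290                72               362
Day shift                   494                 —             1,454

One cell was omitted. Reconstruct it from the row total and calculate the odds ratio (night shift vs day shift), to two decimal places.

The missing cell is in the unexposed row: 1454 − 494 = 960.
So a = 290, b = 72, c = 494, d = 960.
OR = (a·d)/(b·c) = (290 × 960) / (72 × 494) = 278400 / 35568 = 7.82726

7.83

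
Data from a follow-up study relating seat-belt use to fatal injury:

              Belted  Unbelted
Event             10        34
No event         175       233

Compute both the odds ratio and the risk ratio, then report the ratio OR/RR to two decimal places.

Reading the table with exposure as columns: a = 10 (Belted, case), b = 175 (Belted, non-case), c = 34 (Unbelted, case), d = 233.
OR = (10·233)/(175·34) = 2330/5950 = 0.39160
Risk in exposed = 10/185 = 0.05405; risk in unexposed = 34/267 = 0.12734; RR = 0.42448
OR/RR = 0.39160 / 0.42448 = 0.92253
The outcome is not rare, so the OR lies further from 1 than the RR.

0.92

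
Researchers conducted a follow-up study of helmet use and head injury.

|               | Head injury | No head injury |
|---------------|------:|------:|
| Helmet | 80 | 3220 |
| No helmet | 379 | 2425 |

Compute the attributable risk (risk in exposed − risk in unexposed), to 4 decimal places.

Cells: a = 80, b = 3220, c = 379, d = 2425.
Risk in exposed = 80/3300 = 0.024242; risk in unexposed = 379/2804 = 0.135164.
Risk difference = 0.024242 − 0.135164 = -0.110922

-0.1109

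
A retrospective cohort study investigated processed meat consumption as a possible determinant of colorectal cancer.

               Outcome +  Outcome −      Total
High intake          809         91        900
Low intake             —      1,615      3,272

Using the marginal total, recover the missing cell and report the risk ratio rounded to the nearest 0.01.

1.77

The missing cell is in the unexposed row: 3272 − 1615 = 1657.
So a = 809, b = 91, c = 1657, d = 1615.
RR = [a/(a+b)] / [c/(c+d)] = (809/900) / (1657/3272) = 0.89889/0.50642 = 1.77499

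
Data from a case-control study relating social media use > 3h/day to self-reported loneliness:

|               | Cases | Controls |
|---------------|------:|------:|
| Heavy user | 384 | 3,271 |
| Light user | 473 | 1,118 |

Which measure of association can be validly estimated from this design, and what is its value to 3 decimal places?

0.277

Cells: a = 384, b = 3271, c = 473, d = 1118.
This is a case-control study: participants were sampled on outcome status, so risks in the source population cannot be estimated directly — relative risk is not valid here. The odds ratio is the appropriate measure.
OR = (a·d)/(b·c) = (384 × 1118) / (3271 × 473) = 429312 / 1547183 = 0.27748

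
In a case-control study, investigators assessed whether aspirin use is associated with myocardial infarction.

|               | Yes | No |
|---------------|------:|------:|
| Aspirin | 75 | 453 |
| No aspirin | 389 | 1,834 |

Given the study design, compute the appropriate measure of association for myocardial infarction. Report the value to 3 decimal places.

0.781

Cells: a = 75, b = 453, c = 389, d = 1834.
This is a case-control study: participants were sampled on outcome status, so risks in the source population cannot be estimated directly — relative risk is not valid here. The odds ratio is the appropriate measure.
OR = (a·d)/(b·c) = (75 × 1834) / (453 × 389) = 137550 / 176217 = 0.78057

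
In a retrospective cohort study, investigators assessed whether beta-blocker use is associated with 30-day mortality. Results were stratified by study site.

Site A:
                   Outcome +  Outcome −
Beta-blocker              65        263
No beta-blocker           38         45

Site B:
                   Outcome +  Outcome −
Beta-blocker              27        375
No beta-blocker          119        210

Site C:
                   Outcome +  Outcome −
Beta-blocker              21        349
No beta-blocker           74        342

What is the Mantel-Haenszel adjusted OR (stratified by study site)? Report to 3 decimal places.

OR_MH = Σ(aᵢdᵢ/nᵢ) / Σ(bᵢcᵢ/nᵢ), where nᵢ is the stratum total.
Stratum 1 (Site A): n = 411; a·d/n = 65·45/411 = 7.1168; b·c/n = 263·38/411 = 24.3163
Stratum 2 (Site B): n = 731; a·d/n = 27·210/731 = 7.7565; b·c/n = 375·119/731 = 61.0465
Stratum 3 (Site C): n = 786; a·d/n = 21·342/786 = 9.1374; b·c/n = 349·74/786 = 32.8575
OR_MH = (7.1168 + 7.7565 + 9.1374) / (24.3163 + 61.0465 + 32.8575) = 24.0107 / 118.2203 = 0.20310

0.203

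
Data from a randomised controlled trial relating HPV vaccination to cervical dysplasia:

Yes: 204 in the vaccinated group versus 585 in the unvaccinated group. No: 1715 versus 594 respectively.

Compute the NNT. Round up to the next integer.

3

Risk in treated group = 204/1919 = 0.10631; risk in control = 585/1179 = 0.49618.
Absolute risk reduction = 0.49618 − 0.10631 = 0.38988
NNT = 1 / ARR = 1 / 0.38988 = 2.565 → round up → 3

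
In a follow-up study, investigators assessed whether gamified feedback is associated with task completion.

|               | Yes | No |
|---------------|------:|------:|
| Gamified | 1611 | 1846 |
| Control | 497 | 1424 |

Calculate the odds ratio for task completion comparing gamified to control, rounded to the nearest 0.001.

Cells: a = 1611, b = 1846, c = 497, d = 1424.
OR = (a·d)/(b·c) = (1611 × 1424) / (1846 × 497) = 2294064 / 917462 = 2.50045
The odds of task completion are about 2.50 times as high in the gamified group.

2.500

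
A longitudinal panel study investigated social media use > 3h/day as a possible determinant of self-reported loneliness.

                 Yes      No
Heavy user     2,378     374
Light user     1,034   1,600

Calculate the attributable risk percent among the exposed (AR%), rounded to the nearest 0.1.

54.6

Cells: a = 2378, b = 374, c = 1034, d = 1600.
Risk in exposed = 2378/2752 = 0.86410; risk in unexposed = 1034/2634 = 0.39256.
RR = 0.86410/0.39256 = 2.20120
AR% = (RR − 1)/RR × 100 = (2.20120 − 1)/2.20120 × 100 = 54.5701%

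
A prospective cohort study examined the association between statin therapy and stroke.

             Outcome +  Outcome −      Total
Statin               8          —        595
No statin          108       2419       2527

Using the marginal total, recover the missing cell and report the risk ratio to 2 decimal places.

The missing cell is in the exposed row: 595 − 8 = 587.
So a = 8, b = 587, c = 108, d = 2419.
RR = [a/(a+b)] / [c/(c+d)] = (8/595) / (108/2527) = 0.01345/0.04274 = 0.31460

0.31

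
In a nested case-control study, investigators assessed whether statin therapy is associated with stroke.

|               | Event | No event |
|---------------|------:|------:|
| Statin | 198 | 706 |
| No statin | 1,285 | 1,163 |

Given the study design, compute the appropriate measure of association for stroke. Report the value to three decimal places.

Cells: a = 198, b = 706, c = 1285, d = 1163.
This is a nested case-control study: participants were sampled on outcome status, so risks in the source population cannot be estimated directly — relative risk is not valid here. The odds ratio is the appropriate measure.
OR = (a·d)/(b·c) = (198 × 1163) / (706 × 1285) = 230274 / 907210 = 0.25383

0.254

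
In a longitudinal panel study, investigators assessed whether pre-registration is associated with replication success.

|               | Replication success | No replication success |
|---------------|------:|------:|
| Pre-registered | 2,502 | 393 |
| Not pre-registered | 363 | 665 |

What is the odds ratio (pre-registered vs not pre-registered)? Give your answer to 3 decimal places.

Cells: a = 2502, b = 393, c = 363, d = 665.
OR = (a·d)/(b·c) = (2502 × 665) / (393 × 363) = 1663830 / 142659 = 11.66299
The odds of replication success are about 11.66 times as high in the pre-registered group.

11.663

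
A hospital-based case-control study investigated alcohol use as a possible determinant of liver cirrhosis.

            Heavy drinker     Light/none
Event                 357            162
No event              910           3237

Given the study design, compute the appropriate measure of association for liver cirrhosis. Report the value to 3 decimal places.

Reading the table with exposure as columns: a = 357 (Heavy drinker, case), b = 910 (Heavy drinker, non-case), c = 162 (Light/none, case), d = 3237.
This is a hospital-based case-control study: participants were sampled on outcome status, so risks in the source population cannot be estimated directly — relative risk is not valid here. The odds ratio is the appropriate measure.
OR = (a·d)/(b·c) = (357 × 3237) / (910 × 162) = 1155609 / 147420 = 7.83889

7.839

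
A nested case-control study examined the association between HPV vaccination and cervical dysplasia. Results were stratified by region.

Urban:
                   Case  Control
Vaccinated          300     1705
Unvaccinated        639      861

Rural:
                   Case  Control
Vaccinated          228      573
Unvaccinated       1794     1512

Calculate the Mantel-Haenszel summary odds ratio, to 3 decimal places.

OR_MH = Σ(aᵢdᵢ/nᵢ) / Σ(bᵢcᵢ/nᵢ), where nᵢ is the stratum total.
Stratum 1 (Urban): n = 3505; a·d/n = 300·861/3505 = 73.6947; b·c/n = 1705·639/3505 = 310.8402
Stratum 2 (Rural): n = 4107; a·d/n = 228·1512/4107 = 83.9386; b·c/n = 573·1794/4107 = 250.2951
OR_MH = (73.6947 + 83.9386) / (310.8402 + 250.2951) = 157.6334 / 561.1353 = 0.28092

0.281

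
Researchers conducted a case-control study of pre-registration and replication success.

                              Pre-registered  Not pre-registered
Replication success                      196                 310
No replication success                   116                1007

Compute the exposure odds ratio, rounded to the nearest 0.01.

Reading the table with exposure as columns: a = 196 (Pre-registered, case), b = 116 (Pre-registered, non-case), c = 310 (Not pre-registered, case), d = 1007.
OR = (a·d)/(b·c) = (196 × 1007) / (116 × 310) = 197372 / 35960 = 5.48865
The odds of replication success are about 5.49 times as high in the pre-registered group.

5.49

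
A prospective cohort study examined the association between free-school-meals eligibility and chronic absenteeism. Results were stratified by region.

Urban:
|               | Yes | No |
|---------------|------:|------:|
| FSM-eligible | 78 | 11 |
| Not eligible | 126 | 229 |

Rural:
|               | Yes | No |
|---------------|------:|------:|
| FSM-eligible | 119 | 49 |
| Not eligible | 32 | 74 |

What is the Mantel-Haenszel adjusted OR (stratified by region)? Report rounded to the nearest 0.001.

OR_MH = Σ(aᵢdᵢ/nᵢ) / Σ(bᵢcᵢ/nᵢ), where nᵢ is the stratum total.
Stratum 1 (Urban): n = 444; a·d/n = 78·229/444 = 40.2297; b·c/n = 11·126/444 = 3.1216
Stratum 2 (Rural): n = 274; a·d/n = 119·74/274 = 32.1387; b·c/n = 49·32/274 = 5.7226
OR_MH = (40.2297 + 32.1387) / (3.1216 + 5.7226) = 72.3684 / 8.8442 = 8.18254

8.183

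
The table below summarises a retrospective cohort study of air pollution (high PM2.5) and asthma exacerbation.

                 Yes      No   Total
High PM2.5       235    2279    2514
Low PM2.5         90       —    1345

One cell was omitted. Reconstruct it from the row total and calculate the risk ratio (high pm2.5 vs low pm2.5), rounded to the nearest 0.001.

1.397

The missing cell is in the unexposed row: 1345 − 90 = 1255.
So a = 235, b = 2279, c = 90, d = 1255.
RR = [a/(a+b)] / [c/(c+d)] = (235/2514) / (90/1345) = 0.09348/0.06691 = 1.39695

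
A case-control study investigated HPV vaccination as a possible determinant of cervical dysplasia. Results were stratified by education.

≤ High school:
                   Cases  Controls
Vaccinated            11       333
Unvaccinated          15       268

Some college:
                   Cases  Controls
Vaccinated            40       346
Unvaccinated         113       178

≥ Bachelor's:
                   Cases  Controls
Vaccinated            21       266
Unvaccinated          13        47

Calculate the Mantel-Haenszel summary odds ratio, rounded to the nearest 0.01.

0.24

OR_MH = Σ(aᵢdᵢ/nᵢ) / Σ(bᵢcᵢ/nᵢ), where nᵢ is the stratum total.
Stratum 1 (≤ High school): n = 627; a·d/n = 11·268/627 = 4.7018; b·c/n = 333·15/627 = 7.9665
Stratum 2 (Some college): n = 677; a·d/n = 40·178/677 = 10.5170; b·c/n = 346·113/677 = 57.7518
Stratum 3 (≥ Bachelor's): n = 347; a·d/n = 21·47/347 = 2.8444; b·c/n = 266·13/347 = 9.9654
OR_MH = (4.7018 + 10.5170 + 2.8444) / (7.9665 + 57.7518 + 9.9654) = 18.0631 / 75.6838 = 0.23867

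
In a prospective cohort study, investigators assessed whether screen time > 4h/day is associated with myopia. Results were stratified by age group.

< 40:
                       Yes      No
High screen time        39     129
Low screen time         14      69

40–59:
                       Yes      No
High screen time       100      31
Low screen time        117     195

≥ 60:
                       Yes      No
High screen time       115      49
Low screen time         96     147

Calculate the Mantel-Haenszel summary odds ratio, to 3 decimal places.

3.574

OR_MH = Σ(aᵢdᵢ/nᵢ) / Σ(bᵢcᵢ/nᵢ), where nᵢ is the stratum total.
Stratum 1 (< 40): n = 251; a·d/n = 39·69/251 = 10.7211; b·c/n = 129·14/251 = 7.1952
Stratum 2 (40–59): n = 443; a·d/n = 100·195/443 = 44.0181; b·c/n = 31·117/443 = 8.1874
Stratum 3 (≥ 60): n = 407; a·d/n = 115·147/407 = 41.5356; b·c/n = 49·96/407 = 11.5577
OR_MH = (10.7211 + 44.0181 + 41.5356) / (7.1952 + 8.1874 + 11.5577) = 96.2748 / 26.9403 = 3.57363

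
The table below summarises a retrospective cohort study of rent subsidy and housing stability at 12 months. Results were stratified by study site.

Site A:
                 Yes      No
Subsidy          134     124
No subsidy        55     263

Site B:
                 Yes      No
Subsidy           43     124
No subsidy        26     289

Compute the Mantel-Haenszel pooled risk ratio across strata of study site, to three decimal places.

3.034

RR_MH = Σ(aᵢ·n₀ᵢ/nᵢ) / Σ(cᵢ·n₁ᵢ/nᵢ), with n₁ᵢ = aᵢ+bᵢ (exposed), n₀ᵢ = cᵢ+dᵢ (unexposed), nᵢ = n₁ᵢ+n₀ᵢ.
Stratum 1 (Site A): n₁ = 258, n₀ = 318, n = 576; a·n₀/n = 134·318/576 = 73.9792; c·n₁/n = 55·258/576 = 24.6354
Stratum 2 (Site B): n₁ = 167, n₀ = 315, n = 482; a·n₀/n = 43·315/482 = 28.1017; c·n₁/n = 26·167/482 = 9.0083
RR_MH = (73.9792 + 28.1017) / (24.6354 + 9.0083) = 102.0808 / 33.6437 = 3.03417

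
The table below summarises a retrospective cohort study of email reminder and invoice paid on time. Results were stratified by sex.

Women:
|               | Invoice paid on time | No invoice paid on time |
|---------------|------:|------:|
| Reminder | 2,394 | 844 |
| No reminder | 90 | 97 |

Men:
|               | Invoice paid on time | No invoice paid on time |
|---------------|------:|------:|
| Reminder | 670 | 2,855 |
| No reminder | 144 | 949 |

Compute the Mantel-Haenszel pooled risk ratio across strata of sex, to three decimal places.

RR_MH = Σ(aᵢ·n₀ᵢ/nᵢ) / Σ(cᵢ·n₁ᵢ/nᵢ), with n₁ᵢ = aᵢ+bᵢ (exposed), n₀ᵢ = cᵢ+dᵢ (unexposed), nᵢ = n₁ᵢ+n₀ᵢ.
Stratum 1 (Women): n₁ = 3238, n₀ = 187, n = 3425; a·n₀/n = 2394·187/3425 = 130.7089; c·n₁/n = 90·3238/3425 = 85.0861
Stratum 2 (Men): n₁ = 3525, n₀ = 1093, n = 4618; a·n₀/n = 670·1093/4618 = 158.5773; c·n₁/n = 144·3525/4618 = 109.9177
RR_MH = (130.7089 + 158.5773) / (85.0861 + 109.9177) = 289.2862 / 195.0038 = 1.48349

1.483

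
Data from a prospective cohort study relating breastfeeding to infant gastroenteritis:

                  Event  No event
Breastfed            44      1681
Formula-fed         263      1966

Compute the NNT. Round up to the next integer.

Risk in treated group = 44/1725 = 0.02551; risk in control = 263/2229 = 0.11799.
Absolute risk reduction = 0.11799 − 0.02551 = 0.09248
NNT = 1 / ARR = 1 / 0.09248 = 10.813 → round up → 11

11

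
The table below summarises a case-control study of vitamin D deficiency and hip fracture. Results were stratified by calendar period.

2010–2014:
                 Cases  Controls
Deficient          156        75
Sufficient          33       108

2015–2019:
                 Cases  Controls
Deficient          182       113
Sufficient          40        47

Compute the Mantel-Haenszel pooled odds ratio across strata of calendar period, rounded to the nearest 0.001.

OR_MH = Σ(aᵢdᵢ/nᵢ) / Σ(bᵢcᵢ/nᵢ), where nᵢ is the stratum total.
Stratum 1 (2010–2014): n = 372; a·d/n = 156·108/372 = 45.2903; b·c/n = 75·33/372 = 6.6532
Stratum 2 (2015–2019): n = 382; a·d/n = 182·47/382 = 22.3927; b·c/n = 113·40/382 = 11.8325
OR_MH = (45.2903 + 22.3927) / (6.6532 + 11.8325) = 67.6830 / 18.4857 = 3.66137

3.661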